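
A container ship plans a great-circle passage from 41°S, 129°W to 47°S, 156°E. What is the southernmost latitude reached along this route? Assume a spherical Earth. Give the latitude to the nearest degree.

The great circle lies in the plane with unit normal n̂ = (p₁ × p₂)/|p₁ × p₂|.
Here n̂_z ≈ -0.629; the vertex latitude is φ_max = arccos|n̂_z| ≈ 51.0°.

≈ 51°S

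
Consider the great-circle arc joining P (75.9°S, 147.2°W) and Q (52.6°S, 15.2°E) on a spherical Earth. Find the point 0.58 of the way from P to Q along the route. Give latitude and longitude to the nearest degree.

≈ (74°S, 8°E)

The haversine formula gives a central angle δ ≈ 0.890 rad (51.0°) between the endpoints.
Interpolate at f = 0.58 with slerp weights a = sin((1−f)δ)/sin δ ≈ 0.470, b = sin(fδ)/sin δ ≈ 0.635.
p = a·p₁ + b·p₂ ≈ (0.276, 0.039, -0.960); φ = arcsin(p_z) ≈ -73.81°, λ = atan2(p_y, p_x) ≈ 8.07°.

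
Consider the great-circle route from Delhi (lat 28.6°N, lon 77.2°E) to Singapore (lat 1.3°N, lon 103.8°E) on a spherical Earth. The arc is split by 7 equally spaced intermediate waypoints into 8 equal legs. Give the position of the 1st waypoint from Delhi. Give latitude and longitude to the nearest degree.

≈ lat 25°N, lon 81°E

The haversine formula gives a central angle δ ≈ 0.651 rad (37.3°) between the endpoints.
Interpolate at f = 1/8 with slerp weights a = sin((1−f)δ)/sin δ ≈ 0.890, b = sin(fδ)/sin δ ≈ 0.134.
p = a·p₁ + b·p₂ ≈ (0.141, 0.892, 0.429); φ = arcsin(p_z) ≈ 25.41°, λ = atan2(p_y, p_x) ≈ 81.01°.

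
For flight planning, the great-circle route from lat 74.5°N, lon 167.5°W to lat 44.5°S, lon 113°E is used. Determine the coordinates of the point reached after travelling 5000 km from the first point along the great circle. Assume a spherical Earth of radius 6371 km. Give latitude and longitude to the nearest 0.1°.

≈ lat 37.2°N, lon 138.3°E

Write both endpoints as unit vectors p₁, p₂ with components (cos φ cos λ, cos φ sin λ, sin φ).
The central angle between the endpoints is δ = arccos(p₁·p₂) ≈ 2.266 rad (129.8°). The total great-circle distance is δ·R ≈ 2.266 × 6371 ≈ 14438 km, so the target fraction is f = 5000/14438 ≈ 0.346.
Interpolate at f ≈ 0.346 with slerp weights a = sin((1−f)δ)/sin δ ≈ 1.297, b = sin(fδ)/sin δ ≈ 0.920.
p = a·p₁ + b·p₂ ≈ (-0.595, 0.529, 0.605); φ = arcsin(p_z) ≈ 37.22°, λ = atan2(p_y, p_x) ≈ 138.34°.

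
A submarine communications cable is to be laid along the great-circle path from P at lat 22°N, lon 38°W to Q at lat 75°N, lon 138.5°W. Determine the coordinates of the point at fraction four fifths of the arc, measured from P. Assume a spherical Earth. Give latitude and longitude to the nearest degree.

Write both endpoints as unit vectors p₁, p₂ with components (cos φ cos λ, cos φ sin λ, sin φ).
The central angle between the endpoints is δ = arccos(p₁·p₂) ≈ 1.247 rad (71.5°).
Interpolate at f = 4/5 with slerp weights a = sin((1−f)δ)/sin δ ≈ 0.260, b = sin(fδ)/sin δ ≈ 0.886.
p = a·p₁ + b·p₂ ≈ (0.018, -0.301, 0.954); φ = arcsin(p_z) ≈ 72.47°, λ = atan2(p_y, p_x) ≈ -86.49°.

≈ lat 72°N, lon 86°W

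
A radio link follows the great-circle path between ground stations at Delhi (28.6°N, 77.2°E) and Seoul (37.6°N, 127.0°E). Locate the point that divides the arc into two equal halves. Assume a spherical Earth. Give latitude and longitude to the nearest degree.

≈ (36°N, 101°E)

Write both endpoints as unit vectors p₁, p₂ with components (cos φ cos λ, cos φ sin λ, sin φ).
The central angle between the endpoints is δ = arccos(p₁·p₂) ≈ 0.736 rad (42.2°).
Interpolate at f = 1/2 with slerp weights a = sin((1−f)δ)/sin δ ≈ 0.536, b = sin(fδ)/sin δ ≈ 0.536.
p = a·p₁ + b·p₂ ≈ (-0.151, 0.798, 0.583); φ = arcsin(p_z) ≈ 35.70°, λ = atan2(p_y, p_x) ≈ 100.74°.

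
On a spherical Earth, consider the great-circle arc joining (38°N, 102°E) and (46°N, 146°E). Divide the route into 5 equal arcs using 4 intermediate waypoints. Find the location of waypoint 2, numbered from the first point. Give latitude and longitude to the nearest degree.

Write both endpoints as unit vectors p₁, p₂ with components (cos φ cos λ, cos φ sin λ, sin φ).
The central angle between the endpoints is δ = arccos(p₁·p₂) ≈ 0.580 rad (33.2°).
Interpolate at f = 2/5 with slerp weights a = sin((1−f)δ)/sin δ ≈ 0.622, b = sin(fδ)/sin δ ≈ 0.420.
p = a·p₁ + b·p₂ ≈ (-0.344, 0.643, 0.685); φ = arcsin(p_z) ≈ 43.23°, λ = atan2(p_y, p_x) ≈ 118.13°.

≈ (43°N, 118°E)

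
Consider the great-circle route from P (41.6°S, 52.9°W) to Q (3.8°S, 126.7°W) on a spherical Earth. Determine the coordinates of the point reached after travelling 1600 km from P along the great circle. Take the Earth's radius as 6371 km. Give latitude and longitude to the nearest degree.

≈ (38°S, 71°W)

Convert each endpoint to a unit vector on the sphere (x = cos φ cos λ, y = cos φ sin λ, z = sin φ).
The central angle between the endpoints is δ = arccos(p₁·p₂) ≈ 1.316 rad (75.4°). The total great-circle distance is δ·R ≈ 1.316 × 6371 ≈ 8383 km, so the target fraction is f = 1600/8383 ≈ 0.191.
Interpolate at f ≈ 0.191 with slerp weights a = sin((1−f)δ)/sin δ ≈ 0.904, b = sin(fδ)/sin δ ≈ 0.257.
p = a·p₁ + b·p₂ ≈ (0.255, -0.745, -0.617); φ = arcsin(p_z) ≈ -38.11°, λ = atan2(p_y, p_x) ≈ -71.12°.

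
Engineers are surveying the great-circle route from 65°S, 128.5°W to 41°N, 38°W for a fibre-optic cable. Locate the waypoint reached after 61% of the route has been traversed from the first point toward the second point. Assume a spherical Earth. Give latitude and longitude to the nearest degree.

≈ 3°S, 62°W

Convert each endpoint to a unit vector on the sphere (x = cos φ cos λ, y = cos φ sin λ, z = sin φ).
The central angle between the endpoints is δ = arccos(p₁·p₂) ≈ 2.211 rad (126.7°).
Interpolate at f = 0.61 with slerp weights a = sin((1−f)δ)/sin δ ≈ 0.947, b = sin(fδ)/sin δ ≈ 1.216.
p = a·p₁ + b·p₂ ≈ (0.474, -0.878, -0.060); φ = arcsin(p_z) ≈ -3.45°, λ = atan2(p_y, p_x) ≈ -61.63°.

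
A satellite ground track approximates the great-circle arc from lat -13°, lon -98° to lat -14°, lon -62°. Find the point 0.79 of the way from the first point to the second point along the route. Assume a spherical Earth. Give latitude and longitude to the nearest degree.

≈ lat -14°, lon -70°

Convert each endpoint to a unit vector on the sphere (x = cos φ cos λ, y = cos φ sin λ, z = sin φ).
The central angle between the endpoints is δ = arccos(p₁·p₂) ≈ 0.611 rad (35.0°).
Interpolate at f = 0.79 with slerp weights a = sin((1−f)δ)/sin δ ≈ 0.223, b = sin(fδ)/sin δ ≈ 0.809.
p = a·p₁ + b·p₂ ≈ (0.338, -0.908, -0.246); φ = arcsin(p_z) ≈ -14.24°, λ = atan2(p_y, p_x) ≈ -69.57°.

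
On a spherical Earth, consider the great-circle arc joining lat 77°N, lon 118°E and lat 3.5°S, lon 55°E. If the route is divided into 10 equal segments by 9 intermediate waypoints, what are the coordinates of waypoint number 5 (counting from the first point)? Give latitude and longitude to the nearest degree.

Convert each endpoint to a unit vector on the sphere (x = cos φ cos λ, y = cos φ sin λ, z = sin φ).
The central angle between the endpoints is δ = arccos(p₁·p₂) ≈ 1.528 rad (87.6°).
Interpolate at f = 5/10 with slerp weights a = sin((1−f)δ)/sin δ ≈ 0.693, b = sin(fδ)/sin δ ≈ 0.693.
p = a·p₁ + b·p₂ ≈ (0.323, 0.704, 0.633); φ = arcsin(p_z) ≈ 39.24°, λ = atan2(p_y, p_x) ≈ 65.32°.

≈ lat 39°N, lon 65°E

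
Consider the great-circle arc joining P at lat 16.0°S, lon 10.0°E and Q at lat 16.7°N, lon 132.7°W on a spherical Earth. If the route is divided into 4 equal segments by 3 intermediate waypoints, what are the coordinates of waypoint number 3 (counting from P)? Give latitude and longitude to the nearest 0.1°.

≈ lat 10.9°N, lon 96.0°W

Write both endpoints as unit vectors p₁, p₂ with components (cos φ cos λ, cos φ sin λ, sin φ).
The central angle between the endpoints is δ = arccos(p₁·p₂) ≈ 2.518 rad (144.3°).
Interpolate at f = 3/4 with slerp weights a = sin((1−f)δ)/sin δ ≈ 1.008, b = sin(fδ)/sin δ ≈ 1.626.
p = a·p₁ + b·p₂ ≈ (-0.102, -0.977, 0.190); φ = arcsin(p_z) ≈ 10.93°, λ = atan2(p_y, p_x) ≈ -95.99°.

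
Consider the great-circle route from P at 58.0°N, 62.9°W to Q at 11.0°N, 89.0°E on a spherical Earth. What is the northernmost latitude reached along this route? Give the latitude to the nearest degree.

≈ 75°N

The great circle lies in the plane with unit normal n̂ = (p₁ × p₂)/|p₁ × p₂|.
Here n̂_z ≈ +0.257; the vertex latitude is φ_max = arccos|n̂_z| ≈ 75.1°.
Check via Clairaut: cos φ_max = |cos φ₁| · sin C = cos(58.0°)·sin(29.0°) ≈ 0.257, again giving ≈ 75.1°.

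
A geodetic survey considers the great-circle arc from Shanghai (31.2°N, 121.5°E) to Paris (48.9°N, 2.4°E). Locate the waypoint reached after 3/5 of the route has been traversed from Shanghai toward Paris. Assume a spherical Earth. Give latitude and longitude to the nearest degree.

The haversine formula gives a central angle δ ≈ 1.454 rad (83.3°) between the endpoints.
Interpolate at f = 3/5 with slerp weights a = sin((1−f)δ)/sin δ ≈ 0.553, b = sin(fδ)/sin δ ≈ 0.771.
p = a·p₁ + b·p₂ ≈ (0.259, 0.425, 0.867); φ = arcsin(p_z) ≈ 60.17°, λ = atan2(p_y, p_x) ≈ 58.59°.

≈ 60°N, 59°E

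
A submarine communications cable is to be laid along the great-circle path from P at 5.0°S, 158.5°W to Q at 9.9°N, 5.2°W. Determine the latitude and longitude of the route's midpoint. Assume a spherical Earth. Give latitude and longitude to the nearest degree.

≈ 10°N, 83°W

Convert each endpoint to a unit vector on the sphere (x = cos φ cos λ, y = cos φ sin λ, z = sin φ).
The central angle between the endpoints is δ = arccos(p₁·p₂) ≈ 2.672 rad (153.1°).
Interpolate at f = 1/2 with slerp weights a = sin((1−f)δ)/sin δ ≈ 2.149, b = sin(fδ)/sin δ ≈ 2.149.
p = a·p₁ + b·p₂ ≈ (0.116, -0.976, 0.182); φ = arcsin(p_z) ≈ 10.50°, λ = atan2(p_y, p_x) ≈ -83.20°.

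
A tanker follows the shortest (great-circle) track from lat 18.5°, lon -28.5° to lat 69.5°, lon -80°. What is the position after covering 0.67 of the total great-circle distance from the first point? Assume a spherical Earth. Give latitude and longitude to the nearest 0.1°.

≈ lat 55.2°, lon -49.5°

Write both endpoints as unit vectors p₁, p₂ with components (cos φ cos λ, cos φ sin λ, sin φ).
The central angle between the endpoints is δ = arccos(p₁·p₂) ≈ 1.043 rad (59.7°).
Interpolate at f = 0.67 with slerp weights a = sin((1−f)δ)/sin δ ≈ 0.391, b = sin(fδ)/sin δ ≈ 0.745.
p = a·p₁ + b·p₂ ≈ (0.371, -0.434, 0.821); φ = arcsin(p_z) ≈ 55.22°, λ = atan2(p_y, p_x) ≈ -49.46°.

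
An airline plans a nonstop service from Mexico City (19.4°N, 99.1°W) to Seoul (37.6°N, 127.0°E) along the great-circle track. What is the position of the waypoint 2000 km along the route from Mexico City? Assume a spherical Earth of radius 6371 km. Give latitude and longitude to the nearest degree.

≈ 33°N, 112°W

The haversine formula gives a central angle δ ≈ 1.892 rad (108.4°) between the endpoints. The total great-circle distance is δ·R ≈ 1.892 × 6371 ≈ 12053 km, so the target fraction is f = 2000/12053 ≈ 0.166.
Interpolate at f ≈ 0.166 with slerp weights a = sin((1−f)δ)/sin δ ≈ 1.054, b = sin(fδ)/sin δ ≈ 0.325.
p = a·p₁ + b·p₂ ≈ (-0.312, -0.776, 0.549); φ = arcsin(p_z) ≈ 33.27°, λ = atan2(p_y, p_x) ≈ -111.94°.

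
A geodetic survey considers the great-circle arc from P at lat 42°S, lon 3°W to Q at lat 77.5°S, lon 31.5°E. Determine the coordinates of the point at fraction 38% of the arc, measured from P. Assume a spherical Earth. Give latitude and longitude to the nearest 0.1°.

Convert each endpoint to a unit vector on the sphere (x = cos φ cos λ, y = cos φ sin λ, z = sin φ).
The central angle between the endpoints is δ = arccos(p₁·p₂) ≈ 0.667 rad (38.2°).
Interpolate at f = 0.38 with slerp weights a = sin((1−f)δ)/sin δ ≈ 0.650, b = sin(fδ)/sin δ ≈ 0.405.
p = a·p₁ + b·p₂ ≈ (0.557, 0.021, -0.830); φ = arcsin(p_z) ≈ -56.14°, λ = atan2(p_y, p_x) ≈ 2.12°.

≈ lat 56.1°S, lon 2.1°E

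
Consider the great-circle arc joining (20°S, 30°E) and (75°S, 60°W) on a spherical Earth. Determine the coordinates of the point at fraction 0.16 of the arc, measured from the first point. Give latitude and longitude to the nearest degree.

Convert each endpoint to a unit vector on the sphere (x = cos φ cos λ, y = cos φ sin λ, z = sin φ).
The central angle between the endpoints is δ = arccos(p₁·p₂) ≈ 1.234 rad (70.7°).
Interpolate at f = 0.16 with slerp weights a = sin((1−f)δ)/sin δ ≈ 0.912, b = sin(fδ)/sin δ ≈ 0.208.
p = a·p₁ + b·p₂ ≈ (0.769, 0.382, -0.513); φ = arcsin(p_z) ≈ -30.84°, λ = atan2(p_y, p_x) ≈ 26.41°.

≈ (31°S, 26°E)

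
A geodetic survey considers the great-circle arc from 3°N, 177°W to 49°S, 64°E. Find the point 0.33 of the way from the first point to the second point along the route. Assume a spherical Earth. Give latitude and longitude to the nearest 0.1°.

From cos δ = sin φ₁ sin φ₂ + cos φ₁ cos φ₂ cos Δλ, the central angle is δ ≈ 1.936 rad (110.9°).
Interpolate at f = 0.33 with slerp weights a = sin((1−f)δ)/sin δ ≈ 1.031, b = sin(fδ)/sin δ ≈ 0.638.
p = a·p₁ + b·p₂ ≈ (-0.844, 0.323, -0.428); φ = arcsin(p_z) ≈ -25.33°, λ = atan2(p_y, p_x) ≈ 159.09°.

≈ 25.3°S, 159.1°E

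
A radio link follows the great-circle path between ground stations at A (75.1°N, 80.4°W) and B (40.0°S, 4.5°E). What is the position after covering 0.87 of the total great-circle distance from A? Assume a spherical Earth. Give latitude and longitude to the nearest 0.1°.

Write both endpoints as unit vectors p₁, p₂ with components (cos φ cos λ, cos φ sin λ, sin φ).
The central angle between the endpoints is δ = arccos(p₁·p₂) ≈ 2.219 rad (127.1°).
Interpolate at f = 0.87 with slerp weights a = sin((1−f)δ)/sin δ ≈ 0.357, b = sin(fδ)/sin δ ≈ 1.174.
p = a·p₁ + b·p₂ ≈ (0.912, -0.020, -0.410); φ = arcsin(p_z) ≈ -24.20°, λ = atan2(p_y, p_x) ≈ -1.25°.

≈ (24.2°S, 1.3°W)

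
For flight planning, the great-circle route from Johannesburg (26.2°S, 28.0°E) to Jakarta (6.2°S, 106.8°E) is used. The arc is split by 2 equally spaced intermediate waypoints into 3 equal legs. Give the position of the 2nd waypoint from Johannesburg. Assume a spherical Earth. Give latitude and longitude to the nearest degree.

≈ 16°S, 83°E

From cos δ = sin φ₁ sin φ₂ + cos φ₁ cos φ₂ cos Δλ, the central angle is δ ≈ 1.348 rad (77.2°).
Interpolate at f = 2/3 with slerp weights a = sin((1−f)δ)/sin δ ≈ 0.445, b = sin(fδ)/sin δ ≈ 0.802.
p = a·p₁ + b·p₂ ≈ (0.122, 0.951, -0.283); φ = arcsin(p_z) ≈ -16.46°, λ = atan2(p_y, p_x) ≈ 82.67°.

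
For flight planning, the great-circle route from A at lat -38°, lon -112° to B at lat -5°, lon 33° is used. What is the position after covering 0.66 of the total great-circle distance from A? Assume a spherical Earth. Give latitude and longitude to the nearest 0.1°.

≈ lat -38.7°, lon 3.8°

Convert each endpoint to a unit vector on the sphere (x = cos φ cos λ, y = cos φ sin λ, z = sin φ).
The central angle between the endpoints is δ = arccos(p₁·p₂) ≈ 2.201 rad (126.1°).
Interpolate at f = 0.66 with slerp weights a = sin((1−f)δ)/sin δ ≈ 0.842, b = sin(fδ)/sin δ ≈ 1.229.
p = a·p₁ + b·p₂ ≈ (0.778, 0.052, -0.626); φ = arcsin(p_z) ≈ -38.73°, λ = atan2(p_y, p_x) ≈ 3.79°.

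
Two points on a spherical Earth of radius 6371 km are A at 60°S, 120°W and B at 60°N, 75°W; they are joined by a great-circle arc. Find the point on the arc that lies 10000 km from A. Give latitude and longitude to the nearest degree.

Convert each endpoint to a unit vector on the sphere (x = cos φ cos λ, y = cos φ sin λ, z = sin φ).
The central angle between the endpoints is δ = arccos(p₁·p₂) ≈ 2.181 rad (125.0°). The total great-circle distance is δ·R ≈ 2.181 × 6371 ≈ 13897 km, so the target fraction is f = 10000/13897 ≈ 0.720.
Interpolate at f ≈ 0.720 with slerp weights a = sin((1−f)δ)/sin δ ≈ 0.701, b = sin(fδ)/sin δ ≈ 1.220.
p = a·p₁ + b·p₂ ≈ (-0.017, -0.893, 0.450); φ = arcsin(p_z) ≈ 26.75°, λ = atan2(p_y, p_x) ≈ -91.11°.

≈ 27°N, 91°W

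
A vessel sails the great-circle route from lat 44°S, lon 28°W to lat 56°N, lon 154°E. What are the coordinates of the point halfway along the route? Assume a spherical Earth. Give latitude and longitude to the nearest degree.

From cos δ = sin φ₁ sin φ₂ + cos φ₁ cos φ₂ cos Δλ, the central angle is δ ≈ 2.931 rad (167.9°).
Interpolate at f = 1/2 with slerp weights a = sin((1−f)δ)/sin δ ≈ 4.757, b = sin(fδ)/sin δ ≈ 4.757.
p = a·p₁ + b·p₂ ≈ (0.630, -0.440, 0.639); φ = arcsin(p_z) ≈ 39.73°, λ = atan2(p_y, p_x) ≈ -34.93°.

≈ lat 40°N, lon 35°W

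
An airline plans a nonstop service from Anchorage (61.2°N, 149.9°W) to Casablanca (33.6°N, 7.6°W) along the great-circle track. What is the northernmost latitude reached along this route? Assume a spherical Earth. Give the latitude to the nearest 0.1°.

≈ 75.6°N

The great circle lies in the plane with unit normal n̂ = (p₁ × p₂)/|p₁ × p₂|.
Here n̂_z ≈ +0.249; the vertex latitude is φ_max = arccos|n̂_z| ≈ 75.6°.
Check via Clairaut: cos φ_max = |cos φ₁| · sin C = cos(61.2°)·sin(31.1°) ≈ 0.249, again giving ≈ 75.6°.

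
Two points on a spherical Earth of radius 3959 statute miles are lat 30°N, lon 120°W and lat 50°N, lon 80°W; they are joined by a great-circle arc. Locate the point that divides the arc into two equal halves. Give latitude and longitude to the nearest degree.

≈ lat 42°N, lon 103°W

Convert each endpoint to a unit vector on the sphere (x = cos φ cos λ, y = cos φ sin λ, z = sin φ).
The central angle between the endpoints is δ = arccos(p₁·p₂) ≈ 0.628 rad (36.0°).
Interpolate at f = 1/2 with slerp weights a = sin((1−f)δ)/sin δ ≈ 0.526, b = sin(fδ)/sin δ ≈ 0.526.
p = a·p₁ + b·p₂ ≈ (-0.169, -0.727, 0.666); φ = arcsin(p_z) ≈ 41.72°, λ = atan2(p_y, p_x) ≈ -103.08°.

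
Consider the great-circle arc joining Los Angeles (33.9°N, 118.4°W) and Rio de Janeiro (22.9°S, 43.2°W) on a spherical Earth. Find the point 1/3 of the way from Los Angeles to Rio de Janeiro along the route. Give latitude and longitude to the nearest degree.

≈ (17°N, 90°W)

The haversine formula gives a central angle δ ≈ 1.593 rad (91.2°) between the endpoints.
Interpolate at f = 1/3 with slerp weights a = sin((1−f)δ)/sin δ ≈ 0.873, b = sin(fδ)/sin δ ≈ 0.506.
p = a·p₁ + b·p₂ ≈ (-0.005, -0.957, 0.290); φ = arcsin(p_z) ≈ 16.86°, λ = atan2(p_y, p_x) ≈ -90.28°.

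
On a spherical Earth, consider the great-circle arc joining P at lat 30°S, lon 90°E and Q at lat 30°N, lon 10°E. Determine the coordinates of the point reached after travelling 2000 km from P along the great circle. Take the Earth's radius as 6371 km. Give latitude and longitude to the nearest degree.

≈ lat 20°S, lon 74°E

Write both endpoints as unit vectors p₁, p₂ with components (cos φ cos λ, cos φ sin λ, sin φ).
The central angle between the endpoints is δ = arccos(p₁·p₂) ≈ 1.691 rad (96.9°). The total great-circle distance is δ·R ≈ 1.691 × 6371 ≈ 10772 km, so the target fraction is f = 2000/10772 ≈ 0.186.
Interpolate at f ≈ 0.186 with slerp weights a = sin((1−f)δ)/sin δ ≈ 0.988, b = sin(fδ)/sin δ ≈ 0.311.
p = a·p₁ + b·p₂ ≈ (0.265, 0.903, -0.339); φ = arcsin(p_z) ≈ -19.80°, λ = atan2(p_y, p_x) ≈ 73.62°.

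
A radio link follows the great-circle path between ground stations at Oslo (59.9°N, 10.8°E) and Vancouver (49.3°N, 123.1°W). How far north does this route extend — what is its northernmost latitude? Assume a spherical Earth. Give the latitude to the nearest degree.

The great circle lies in the plane with unit normal n̂ = (p₁ × p₂)/|p₁ × p₂|.
Here n̂_z ≈ -0.261; the vertex latitude is φ_max = arccos|n̂_z| ≈ 74.9°.
Check via Clairaut: cos φ_max = |cos φ₁| · sin C = cos(59.9°)·sin(31.3°) ≈ 0.261, again giving ≈ 74.9°.

≈ 75°N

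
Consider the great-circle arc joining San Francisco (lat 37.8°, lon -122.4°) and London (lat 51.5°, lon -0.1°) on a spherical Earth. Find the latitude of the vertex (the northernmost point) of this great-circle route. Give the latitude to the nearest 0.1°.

The great circle lies in the plane with unit normal n̂ = (p₁ × p₂)/|p₁ × p₂|.
Here n̂_z ≈ +0.426; the vertex latitude is φ_max = arccos|n̂_z| ≈ 64.8°.

≈ 64.8°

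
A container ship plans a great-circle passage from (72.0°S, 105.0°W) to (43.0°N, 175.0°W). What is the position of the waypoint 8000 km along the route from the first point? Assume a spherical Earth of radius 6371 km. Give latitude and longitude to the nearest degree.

Write both endpoints as unit vectors p₁, p₂ with components (cos φ cos λ, cos φ sin λ, sin φ).
The central angle between the endpoints is δ = arccos(p₁·p₂) ≈ 2.179 rad (124.8°). The total great-circle distance is δ·R ≈ 2.179 × 6371 ≈ 13882 km, so the target fraction is f = 8000/13882 ≈ 0.576.
Interpolate at f ≈ 0.576 with slerp weights a = sin((1−f)δ)/sin δ ≈ 0.972, b = sin(fδ)/sin δ ≈ 1.158.
p = a·p₁ + b·p₂ ≈ (-0.922, -0.364, -0.134); φ = arcsin(p_z) ≈ -7.71°, λ = atan2(p_y, p_x) ≈ -158.46°.

≈ (8°S, 158°W)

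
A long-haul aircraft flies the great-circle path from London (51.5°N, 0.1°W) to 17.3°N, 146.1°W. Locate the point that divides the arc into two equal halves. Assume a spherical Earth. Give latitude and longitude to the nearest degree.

Convert each endpoint to a unit vector on the sphere (x = cos φ cos λ, y = cos φ sin λ, z = sin φ).
The central angle between the endpoints is δ = arccos(p₁·p₂) ≈ 1.834 rad (105.1°).
Interpolate at f = 1/2 with slerp weights a = sin((1−f)δ)/sin δ ≈ 0.822, b = sin(fδ)/sin δ ≈ 0.822.
p = a·p₁ + b·p₂ ≈ (-0.140, -0.439, 0.888); φ = arcsin(p_z) ≈ 62.59°, λ = atan2(p_y, p_x) ≈ -107.67°.

≈ 63°N, 108°W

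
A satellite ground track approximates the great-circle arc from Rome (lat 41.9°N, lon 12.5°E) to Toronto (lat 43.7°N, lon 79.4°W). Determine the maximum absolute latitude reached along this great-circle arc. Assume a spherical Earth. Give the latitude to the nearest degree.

≈ 53°N

The great circle lies in the plane with unit normal n̂ = (p₁ × p₂)/|p₁ × p₂|.
Here n̂_z ≈ -0.600; the vertex latitude is φ_max = arccos|n̂_z| ≈ 53.1°.
Check via Clairaut: cos φ_max = |cos φ₁| · sin C = cos(41.9°)·sin(53.7°) ≈ 0.600, again giving ≈ 53.1°.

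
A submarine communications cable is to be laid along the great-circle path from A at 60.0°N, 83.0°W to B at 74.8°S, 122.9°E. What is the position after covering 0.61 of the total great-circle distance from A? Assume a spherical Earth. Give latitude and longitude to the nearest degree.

≈ 36°S, 111°W

The haversine formula gives a central angle δ ≈ 2.836 rad (162.5°) between the endpoints.
Interpolate at f = 0.61 with slerp weights a = sin((1−f)δ)/sin δ ≈ 2.971, b = sin(fδ)/sin δ ≈ 3.281.
p = a·p₁ + b·p₂ ≈ (-0.286, -0.752, -0.594); φ = arcsin(p_z) ≈ -36.42°, λ = atan2(p_y, p_x) ≈ -110.84°.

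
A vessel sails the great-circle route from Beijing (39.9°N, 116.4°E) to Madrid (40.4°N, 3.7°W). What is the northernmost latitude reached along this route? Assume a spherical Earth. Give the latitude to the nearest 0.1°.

≈ 59.4°N

The great circle lies in the plane with unit normal n̂ = (p₁ × p₂)/|p₁ × p₂|.
Here n̂_z ≈ -0.509; the vertex latitude is φ_max = arccos|n̂_z| ≈ 59.4°.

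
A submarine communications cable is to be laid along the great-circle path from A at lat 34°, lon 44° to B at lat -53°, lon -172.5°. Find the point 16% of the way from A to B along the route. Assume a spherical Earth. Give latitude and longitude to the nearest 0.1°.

≈ lat 15.5°, lon 60.3°

Convert each endpoint to a unit vector on the sphere (x = cos φ cos λ, y = cos φ sin λ, z = sin φ).
The central angle between the endpoints is δ = arccos(p₁·p₂) ≈ 2.582 rad (148.0°).
Interpolate at f = 0.16 with slerp weights a = sin((1−f)δ)/sin δ ≈ 1.557, b = sin(fδ)/sin δ ≈ 0.757.
p = a·p₁ + b·p₂ ≈ (0.477, 0.837, 0.266); φ = arcsin(p_z) ≈ 15.45°, λ = atan2(p_y, p_x) ≈ 60.32°.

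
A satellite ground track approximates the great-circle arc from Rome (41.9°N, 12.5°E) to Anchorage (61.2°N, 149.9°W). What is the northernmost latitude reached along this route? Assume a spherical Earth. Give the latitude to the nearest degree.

≈ 84°N

The great circle lies in the plane with unit normal n̂ = (p₁ × p₂)/|p₁ × p₂|.
Here n̂_z ≈ -0.112; the vertex latitude is φ_max = arccos|n̂_z| ≈ 83.6°.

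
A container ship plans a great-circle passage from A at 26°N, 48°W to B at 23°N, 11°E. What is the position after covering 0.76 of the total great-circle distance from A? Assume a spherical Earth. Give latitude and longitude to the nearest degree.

≈ 26°N, 3°W

From cos δ = sin φ₁ sin φ₂ + cos φ₁ cos φ₂ cos Δλ, the central angle is δ ≈ 0.931 rad (53.3°).
Interpolate at f = 0.76 with slerp weights a = sin((1−f)δ)/sin δ ≈ 0.276, b = sin(fδ)/sin δ ≈ 0.810.
p = a·p₁ + b·p₂ ≈ (0.898, -0.042, 0.438); φ = arcsin(p_z) ≈ 25.95°, λ = atan2(p_y, p_x) ≈ -2.69°.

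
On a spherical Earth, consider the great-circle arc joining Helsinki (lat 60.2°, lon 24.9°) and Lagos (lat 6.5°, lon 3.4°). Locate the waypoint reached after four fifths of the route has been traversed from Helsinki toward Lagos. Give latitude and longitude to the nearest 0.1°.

≈ lat 17.4°, lon 6.0°

Convert each endpoint to a unit vector on the sphere (x = cos φ cos λ, y = cos φ sin λ, z = sin φ).
The central angle between the endpoints is δ = arccos(p₁·p₂) ≈ 0.979 rad (56.1°).
Interpolate at f = 4/5 with slerp weights a = sin((1−f)δ)/sin δ ≈ 0.234, b = sin(fδ)/sin δ ≈ 0.850.
p = a·p₁ + b·p₂ ≈ (0.949, 0.099, 0.300); φ = arcsin(p_z) ≈ 17.44°, λ = atan2(p_y, p_x) ≈ 5.97°.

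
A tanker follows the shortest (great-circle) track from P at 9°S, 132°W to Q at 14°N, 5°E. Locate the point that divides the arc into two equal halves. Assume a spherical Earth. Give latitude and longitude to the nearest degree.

≈ 7°N, 65°W

The haversine formula gives a central angle δ ≈ 2.402 rad (137.6°) between the endpoints.
Interpolate at f = 1/2 with slerp weights a = sin((1−f)δ)/sin δ ≈ 1.383, b = sin(fδ)/sin δ ≈ 1.383.
p = a·p₁ + b·p₂ ≈ (0.423, -0.898, 0.118); φ = arcsin(p_z) ≈ 6.79°, λ = atan2(p_y, p_x) ≈ -64.79°.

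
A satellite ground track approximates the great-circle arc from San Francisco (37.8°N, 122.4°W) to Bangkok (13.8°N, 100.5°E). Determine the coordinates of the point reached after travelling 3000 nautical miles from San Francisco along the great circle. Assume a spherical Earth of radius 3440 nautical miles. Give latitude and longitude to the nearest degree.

The haversine formula gives a central angle δ ≈ 2.000 rad (114.6°) between the endpoints. The total great-circle distance is δ·R ≈ 2.000 × 3440 ≈ 6879 nmi, so the target fraction is f = 3000/6879 ≈ 0.436.
Interpolate at f ≈ 0.436 with slerp weights a = sin((1−f)δ)/sin δ ≈ 0.993, b = sin(fδ)/sin δ ≈ 0.842.
p = a·p₁ + b·p₂ ≈ (-0.570, 0.141, 0.810); φ = arcsin(p_z) ≈ 54.07°, λ = atan2(p_y, p_x) ≈ 166.08°.

≈ 54°N, 166°E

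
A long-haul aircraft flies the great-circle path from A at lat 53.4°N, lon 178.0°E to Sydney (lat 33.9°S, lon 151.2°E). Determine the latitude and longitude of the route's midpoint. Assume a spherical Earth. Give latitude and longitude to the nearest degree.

≈ lat 10°N, lon 162°E

Write both endpoints as unit vectors p₁, p₂ with components (cos φ cos λ, cos φ sin λ, sin φ).
The central angle between the endpoints is δ = arccos(p₁·p₂) ≈ 1.577 rad (90.3°).
Interpolate at f = 1/2 with slerp weights a = sin((1−f)δ)/sin δ ≈ 0.709, b = sin(fδ)/sin δ ≈ 0.709.
p = a·p₁ + b·p₂ ≈ (-0.938, 0.298, 0.174); φ = arcsin(p_z) ≈ 10.01°, λ = atan2(p_y, p_x) ≈ 162.36°.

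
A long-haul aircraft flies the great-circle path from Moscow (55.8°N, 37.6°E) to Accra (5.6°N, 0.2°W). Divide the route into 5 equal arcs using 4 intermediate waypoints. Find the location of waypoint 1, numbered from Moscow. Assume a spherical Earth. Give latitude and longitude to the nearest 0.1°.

From cos δ = sin φ₁ sin φ₂ + cos φ₁ cos φ₂ cos Δλ, the central angle is δ ≈ 1.021 rad (58.5°).
Interpolate at f = 1/5 with slerp weights a = sin((1−f)δ)/sin δ ≈ 0.855, b = sin(fδ)/sin δ ≈ 0.238.
p = a·p₁ + b·p₂ ≈ (0.617, 0.292, 0.730); φ = arcsin(p_z) ≈ 46.91°, λ = atan2(p_y, p_x) ≈ 25.34°.

≈ 46.9°N, 25.3°E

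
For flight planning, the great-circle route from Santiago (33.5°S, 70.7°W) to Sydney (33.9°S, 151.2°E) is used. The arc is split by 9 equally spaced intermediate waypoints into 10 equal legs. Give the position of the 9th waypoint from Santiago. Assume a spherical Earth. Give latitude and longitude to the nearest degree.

≈ 42°S, 159°E

Write both endpoints as unit vectors p₁, p₂ with components (cos φ cos λ, cos φ sin λ, sin φ).
The central angle between the endpoints is δ = arccos(p₁·p₂) ≈ 1.780 rad (102.0°).
Interpolate at f = 9/10 with slerp weights a = sin((1−f)δ)/sin δ ≈ 0.181, b = sin(fδ)/sin δ ≈ 1.022.
p = a·p₁ + b·p₂ ≈ (-0.693, 0.266, -0.670); φ = arcsin(p_z) ≈ -42.05°, λ = atan2(p_y, p_x) ≈ 159.00°.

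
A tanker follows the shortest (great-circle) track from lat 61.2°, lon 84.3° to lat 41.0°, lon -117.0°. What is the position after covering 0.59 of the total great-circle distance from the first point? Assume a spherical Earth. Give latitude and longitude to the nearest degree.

Convert each endpoint to a unit vector on the sphere (x = cos φ cos λ, y = cos φ sin λ, z = sin φ).
The central angle between the endpoints is δ = arccos(p₁·p₂) ≈ 1.332 rad (76.3°).
Interpolate at f = 0.59 with slerp weights a = sin((1−f)δ)/sin δ ≈ 0.535, b = sin(fδ)/sin δ ≈ 0.728.
p = a·p₁ + b·p₂ ≈ (-0.224, -0.233, 0.946); φ = arcsin(p_z) ≈ 71.13°, λ = atan2(p_y, p_x) ≈ -133.81°.

≈ lat 71°, lon -134°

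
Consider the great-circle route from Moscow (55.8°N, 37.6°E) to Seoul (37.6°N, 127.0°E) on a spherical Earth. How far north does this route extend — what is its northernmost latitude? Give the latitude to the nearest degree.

≈ 59°N

The great circle lies in the plane with unit normal n̂ = (p₁ × p₂)/|p₁ × p₂|.
Here n̂_z ≈ +0.517; the vertex latitude is φ_max = arccos|n̂_z| ≈ 58.8°.
Check via Clairaut: cos φ_max = |cos φ₁| · sin C = cos(55.8°)·sin(67.0°) ≈ 0.517, again giving ≈ 58.8°.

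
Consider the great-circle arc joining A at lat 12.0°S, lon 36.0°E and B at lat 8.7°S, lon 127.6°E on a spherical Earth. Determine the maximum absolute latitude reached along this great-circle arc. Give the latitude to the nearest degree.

The great circle lies in the plane with unit normal n̂ = (p₁ × p₂)/|p₁ × p₂|.
Here n̂_z ≈ +0.967; the vertex latitude is φ_max = arccos|n̂_z| ≈ 14.9°.

≈ 15°S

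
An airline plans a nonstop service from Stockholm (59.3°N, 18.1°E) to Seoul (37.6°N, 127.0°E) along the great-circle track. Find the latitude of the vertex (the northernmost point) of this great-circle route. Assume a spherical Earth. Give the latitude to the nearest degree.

≈ 65°N

The great circle lies in the plane with unit normal n̂ = (p₁ × p₂)/|p₁ × p₂|.
Here n̂_z ≈ +0.416; the vertex latitude is φ_max = arccos|n̂_z| ≈ 65.4°.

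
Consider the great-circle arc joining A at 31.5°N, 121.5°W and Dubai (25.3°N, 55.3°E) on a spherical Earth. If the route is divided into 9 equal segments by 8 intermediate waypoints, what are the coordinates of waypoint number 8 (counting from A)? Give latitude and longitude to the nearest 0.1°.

≈ 39.0°N, 54.3°E

Convert each endpoint to a unit vector on the sphere (x = cos φ cos λ, y = cos φ sin λ, z = sin φ).
The central angle between the endpoints is δ = arccos(p₁·p₂) ≈ 2.149 rad (123.1°).
Interpolate at f = 8/9 with slerp weights a = sin((1−f)δ)/sin δ ≈ 0.282, b = sin(fδ)/sin δ ≈ 1.126.
p = a·p₁ + b·p₂ ≈ (0.454, 0.632, 0.629); φ = arcsin(p_z) ≈ 38.95°, λ = atan2(p_y, p_x) ≈ 54.31°.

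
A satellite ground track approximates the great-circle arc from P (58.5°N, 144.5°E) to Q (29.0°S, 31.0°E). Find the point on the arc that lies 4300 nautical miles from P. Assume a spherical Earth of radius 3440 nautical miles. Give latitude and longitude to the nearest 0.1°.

≈ (17.2°N, 61.7°E)

Write both endpoints as unit vectors p₁, p₂ with components (cos φ cos λ, cos φ sin λ, sin φ).
The central angle between the endpoints is δ = arccos(p₁·p₂) ≈ 2.209 rad (126.6°). The total great-circle distance is δ·R ≈ 2.209 × 3440 ≈ 7598 nmi, so the target fraction is f = 4300/7598 ≈ 0.566.
Interpolate at f ≈ 0.566 with slerp weights a = sin((1−f)δ)/sin δ ≈ 1.019, b = sin(fδ)/sin δ ≈ 1.181.
p = a·p₁ + b·p₂ ≈ (0.452, 0.841, 0.296); φ = arcsin(p_z) ≈ 17.22°, λ = atan2(p_y, p_x) ≈ 61.74°.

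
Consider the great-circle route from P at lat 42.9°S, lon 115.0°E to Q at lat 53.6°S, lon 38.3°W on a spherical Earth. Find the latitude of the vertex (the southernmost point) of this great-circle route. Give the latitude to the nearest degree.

≈ 79°S

The great circle lies in the plane with unit normal n̂ = (p₁ × p₂)/|p₁ × p₂|.
Here n̂_z ≈ -0.198; the vertex latitude is φ_max = arccos|n̂_z| ≈ 78.6°.
Check via Clairaut: cos φ_max = |cos φ₁| · sin C = cos(42.9°)·sin(164.3°) ≈ 0.198, again giving ≈ 78.6°.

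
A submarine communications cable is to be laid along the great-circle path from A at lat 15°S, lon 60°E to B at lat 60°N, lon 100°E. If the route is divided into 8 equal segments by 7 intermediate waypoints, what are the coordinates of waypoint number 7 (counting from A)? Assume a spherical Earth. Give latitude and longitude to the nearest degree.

From cos δ = sin φ₁ sin φ₂ + cos φ₁ cos φ₂ cos Δλ, the central angle is δ ≈ 1.424 rad (81.6°).
Interpolate at f = 7/8 with slerp weights a = sin((1−f)δ)/sin δ ≈ 0.179, b = sin(fδ)/sin δ ≈ 0.958.
p = a·p₁ + b·p₂ ≈ (0.003, 0.622, 0.783); φ = arcsin(p_z) ≈ 51.57°, λ = atan2(p_y, p_x) ≈ 89.70°.

≈ lat 52°N, lon 90°E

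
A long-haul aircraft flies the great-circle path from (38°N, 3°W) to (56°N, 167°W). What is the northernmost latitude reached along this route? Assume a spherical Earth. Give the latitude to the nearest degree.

≈ 83°N

The great circle lies in the plane with unit normal n̂ = (p₁ × p₂)/|p₁ × p₂|.
Here n̂_z ≈ -0.122; the vertex latitude is φ_max = arccos|n̂_z| ≈ 83.0°.
Check via Clairaut: cos φ_max = |cos φ₁| · sin C = cos(38.0°)·sin(8.9°) ≈ 0.122, again giving ≈ 83.0°.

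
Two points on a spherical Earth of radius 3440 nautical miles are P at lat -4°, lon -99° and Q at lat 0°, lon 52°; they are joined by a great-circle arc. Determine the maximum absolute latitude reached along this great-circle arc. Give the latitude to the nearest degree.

The great circle lies in the plane with unit normal n̂ = (p₁ × p₂)/|p₁ × p₂|.
Here n̂_z ≈ +0.990; the vertex latitude is φ_max = arccos|n̂_z| ≈ 8.2°.
Check via Clairaut: cos φ_max = |cos φ₁| · sin C = cos(4.0°)·sin(97.2°) ≈ 0.990, again giving ≈ 8.2°.

≈ -8°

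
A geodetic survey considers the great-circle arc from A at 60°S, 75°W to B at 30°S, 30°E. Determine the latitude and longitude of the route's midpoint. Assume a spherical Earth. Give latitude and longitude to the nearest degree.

Convert each endpoint to a unit vector on the sphere (x = cos φ cos λ, y = cos φ sin λ, z = sin φ).
The central angle between the endpoints is δ = arccos(p₁·p₂) ≈ 1.244 rad (71.3°).
Interpolate at f = 1/2 with slerp weights a = sin((1−f)δ)/sin δ ≈ 0.615, b = sin(fδ)/sin δ ≈ 0.615.
p = a·p₁ + b·p₂ ≈ (0.541, -0.031, -0.840); φ = arcsin(p_z) ≈ -57.19°, λ = atan2(p_y, p_x) ≈ -3.25°.

≈ 57°S, 3°W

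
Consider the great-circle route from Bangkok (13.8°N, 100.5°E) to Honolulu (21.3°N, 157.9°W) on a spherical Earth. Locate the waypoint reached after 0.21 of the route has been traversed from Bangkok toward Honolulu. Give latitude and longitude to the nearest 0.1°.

Convert each endpoint to a unit vector on the sphere (x = cos φ cos λ, y = cos φ sin λ, z = sin φ).
The central angle between the endpoints is δ = arccos(p₁·p₂) ≈ 1.666 rad (95.5°).
Interpolate at f = 0.21 with slerp weights a = sin((1−f)δ)/sin δ ≈ 0.972, b = sin(fδ)/sin δ ≈ 0.344.
p = a·p₁ + b·p₂ ≈ (-0.469, 0.808, 0.357); φ = arcsin(p_z) ≈ 20.92°, λ = atan2(p_y, p_x) ≈ 120.16°.

≈ 20.9°N, 120.2°E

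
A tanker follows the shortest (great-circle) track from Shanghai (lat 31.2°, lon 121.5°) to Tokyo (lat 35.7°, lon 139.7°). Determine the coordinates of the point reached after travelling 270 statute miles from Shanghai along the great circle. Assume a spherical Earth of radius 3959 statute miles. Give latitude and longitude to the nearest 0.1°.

≈ lat 32.6°, lon 125.8°

From cos δ = sin φ₁ sin φ₂ + cos φ₁ cos φ₂ cos Δλ, the central angle is δ ≈ 0.276 rad (15.8°). The total great-circle distance is δ·R ≈ 0.276 × 3959 ≈ 1092 mi, so the target fraction is f = 270/1092 ≈ 0.247.
Interpolate at f ≈ 0.247 with slerp weights a = sin((1−f)δ)/sin δ ≈ 0.757, b = sin(fδ)/sin δ ≈ 0.250.
p = a·p₁ + b·p₂ ≈ (-0.493, 0.683, 0.538); φ = arcsin(p_z) ≈ 32.56°, λ = atan2(p_y, p_x) ≈ 125.82°.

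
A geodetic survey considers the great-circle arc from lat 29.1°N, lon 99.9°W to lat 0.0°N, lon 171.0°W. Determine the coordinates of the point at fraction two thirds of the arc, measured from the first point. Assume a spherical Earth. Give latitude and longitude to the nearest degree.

The haversine formula gives a central angle δ ≈ 1.284 rad (73.6°) between the endpoints.
Interpolate at f = 2/3 with slerp weights a = sin((1−f)δ)/sin δ ≈ 0.433, b = sin(fδ)/sin δ ≈ 0.787.
p = a·p₁ + b·p₂ ≈ (-0.843, -0.496, 0.210); φ = arcsin(p_z) ≈ 12.15°, λ = atan2(p_y, p_x) ≈ -149.54°.

≈ lat 12°N, lon 150°W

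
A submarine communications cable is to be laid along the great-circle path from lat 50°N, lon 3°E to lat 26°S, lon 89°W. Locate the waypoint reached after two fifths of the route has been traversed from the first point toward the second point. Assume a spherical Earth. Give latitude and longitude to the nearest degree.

Write both endpoints as unit vectors p₁, p₂ with components (cos φ cos λ, cos φ sin λ, sin φ).
The central angle between the endpoints is δ = arccos(p₁·p₂) ≈ 1.935 rad (110.9°).
Interpolate at f = 2/5 with slerp weights a = sin((1−f)δ)/sin δ ≈ 0.981, b = sin(fδ)/sin δ ≈ 0.748.
p = a·p₁ + b·p₂ ≈ (0.642, -0.639, 0.424); φ = arcsin(p_z) ≈ 25.08°, λ = atan2(p_y, p_x) ≈ -44.88°.

≈ lat 25°N, lon 45°W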